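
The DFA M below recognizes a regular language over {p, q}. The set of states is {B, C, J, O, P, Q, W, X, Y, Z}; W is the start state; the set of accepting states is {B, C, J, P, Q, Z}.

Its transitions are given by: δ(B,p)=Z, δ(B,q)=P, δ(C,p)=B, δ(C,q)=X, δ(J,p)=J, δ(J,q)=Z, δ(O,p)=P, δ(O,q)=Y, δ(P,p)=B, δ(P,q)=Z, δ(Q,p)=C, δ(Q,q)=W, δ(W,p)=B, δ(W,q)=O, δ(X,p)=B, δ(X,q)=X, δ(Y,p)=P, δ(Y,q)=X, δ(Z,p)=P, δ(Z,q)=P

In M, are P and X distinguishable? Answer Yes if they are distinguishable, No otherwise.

States {C,J,Q} cannot be reached from the start state, so discard them.
Initial partition by acceptance: {B,P,Z} | {O,W,X,Y}.
The partition is now stable with 2 blocks: {B,P,Z} | {O,W,X,Y}.
P and X end up in different blocks, so they are distinguishable. For instance, the string 'ε' is accepted from only P.

Yes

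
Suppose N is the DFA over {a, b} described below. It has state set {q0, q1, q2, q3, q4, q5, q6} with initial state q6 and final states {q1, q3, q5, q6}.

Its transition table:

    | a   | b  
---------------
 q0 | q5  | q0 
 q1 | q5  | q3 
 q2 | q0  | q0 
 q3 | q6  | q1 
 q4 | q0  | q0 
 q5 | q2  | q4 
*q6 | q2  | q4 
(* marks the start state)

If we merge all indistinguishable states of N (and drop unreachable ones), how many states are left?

3

Reachable states from the start: {q0,q2,q4,q5,q6}. Unreachable: {q1,q3} — drop them.
P0 = {q5,q6} | {q0,q2,q4}.
Split {q0,q2,q4} by δ(·,a) → {q2,q4} and {q0}.
No further refinement is possible. Final partition (3 blocks): {q5,q6} | {q2,q4} | {q0}.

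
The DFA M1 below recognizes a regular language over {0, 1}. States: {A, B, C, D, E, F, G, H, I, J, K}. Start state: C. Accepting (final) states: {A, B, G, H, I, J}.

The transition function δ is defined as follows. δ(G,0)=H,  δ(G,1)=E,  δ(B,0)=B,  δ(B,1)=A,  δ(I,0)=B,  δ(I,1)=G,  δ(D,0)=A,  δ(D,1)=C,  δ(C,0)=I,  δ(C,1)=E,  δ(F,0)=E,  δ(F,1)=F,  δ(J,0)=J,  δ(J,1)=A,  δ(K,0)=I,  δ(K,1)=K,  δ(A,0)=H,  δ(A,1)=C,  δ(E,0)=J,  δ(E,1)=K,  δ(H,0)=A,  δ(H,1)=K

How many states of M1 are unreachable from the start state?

2

Starting at C and following transitions, the reachable set is {A, B, C, E, G, H, I, J, K}. That leaves D, F unreachable — 2 in total.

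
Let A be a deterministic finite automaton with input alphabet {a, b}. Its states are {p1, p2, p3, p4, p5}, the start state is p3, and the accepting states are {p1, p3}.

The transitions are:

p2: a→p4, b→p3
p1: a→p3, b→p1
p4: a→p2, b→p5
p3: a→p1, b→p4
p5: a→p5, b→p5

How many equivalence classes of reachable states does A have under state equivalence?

5

All states are reachable from the start state.
Initial partition by acceptance: {p1,p3} | {p2,p4,p5}.
Split {p1,p3} by δ(·,b) → {p1} and {p3}.
Split {p2,p4,p5} by δ(·,b) → {p4,p5} and {p2}.
On input a, block {p4,p5} splits into {p4} and {p5}.
The partition is now stable with 5 blocks: {p1} | {p4} | {p3} | {p2} | {p5}.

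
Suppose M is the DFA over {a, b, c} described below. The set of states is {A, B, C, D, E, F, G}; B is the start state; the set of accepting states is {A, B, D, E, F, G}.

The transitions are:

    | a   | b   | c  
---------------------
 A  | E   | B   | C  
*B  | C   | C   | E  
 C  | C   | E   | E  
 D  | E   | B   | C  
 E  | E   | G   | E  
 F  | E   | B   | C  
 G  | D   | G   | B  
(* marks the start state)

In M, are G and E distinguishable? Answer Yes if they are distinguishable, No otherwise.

Reachable states from the start: {B,C,D,E,G}. Unreachable: {A,F} — drop them.
Start with accepting vs non-accepting: {B,D,E,G} | {C}.
On input a, block {B,D,E,G} splits into {D,E,G} and {B}.
Refine {D,E,G} on symbol b: members go to different blocks, giving {E,G} and {D}.
Split {E,G} by δ(·,a) → {E} and {G}.
No further refinement is possible. Final partition (5 blocks): {E} | {C} | {B} | {D} | {G}.
G and E end up in different blocks, so they are distinguishable. For instance, the string 'ac' is accepted from only E.

Yes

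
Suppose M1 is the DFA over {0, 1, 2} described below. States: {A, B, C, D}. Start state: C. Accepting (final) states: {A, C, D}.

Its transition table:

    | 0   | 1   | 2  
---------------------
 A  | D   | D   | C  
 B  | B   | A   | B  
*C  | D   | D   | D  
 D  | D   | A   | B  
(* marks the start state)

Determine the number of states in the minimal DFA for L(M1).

Every state is reachable, so we keep all 4.
P0 = {A,C,D} | {B}.
Refine {A,C,D} on symbol 2: members go to different blocks, giving {A,C} and {D}.
On input 2, block {A,C} splits into {A} and {C}.
No further refinement is possible. Final partition (4 blocks): {A} | {B} | {D} | {C}.

4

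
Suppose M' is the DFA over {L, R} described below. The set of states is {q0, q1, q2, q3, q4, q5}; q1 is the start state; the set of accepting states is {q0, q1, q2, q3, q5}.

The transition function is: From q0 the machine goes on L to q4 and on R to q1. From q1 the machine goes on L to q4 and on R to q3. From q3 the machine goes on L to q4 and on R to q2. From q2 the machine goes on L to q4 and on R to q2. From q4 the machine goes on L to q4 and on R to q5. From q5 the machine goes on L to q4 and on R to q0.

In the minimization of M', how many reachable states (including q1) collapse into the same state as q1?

5

Every state is reachable, so we keep all 6.
Initial partition by acceptance: {q0,q1,q2,q3,q5} | {q4}.
No further refinement is possible. Final partition (2 blocks): {q0,q1,q2,q3,q5} | {q4}.
The equivalence class containing q1 is {q0,q1,q2,q3,q5}, of size 5.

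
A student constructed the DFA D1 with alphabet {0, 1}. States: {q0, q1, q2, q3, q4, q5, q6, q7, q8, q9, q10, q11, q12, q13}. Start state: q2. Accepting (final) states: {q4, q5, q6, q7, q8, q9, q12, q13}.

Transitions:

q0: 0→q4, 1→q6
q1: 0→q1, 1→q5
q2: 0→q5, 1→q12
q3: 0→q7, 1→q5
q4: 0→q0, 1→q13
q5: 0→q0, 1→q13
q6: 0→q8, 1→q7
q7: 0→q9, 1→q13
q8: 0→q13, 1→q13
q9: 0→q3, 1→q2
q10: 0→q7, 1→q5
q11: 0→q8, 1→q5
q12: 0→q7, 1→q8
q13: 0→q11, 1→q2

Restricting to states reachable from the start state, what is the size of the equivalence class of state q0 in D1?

2

States {q1,q10} cannot be reached from the start state, so discard them.
Initial partition by acceptance: {q4,q5,q6,q7,q8,q9,q12,q13} | {q0,q2,q3,q11}.
On input 0, block {q4,q5,q6,q7,q8,q9,q12,q13} splits into {q4,q5,q9,q13} and {q6,q7,q8,q12}.
Split {q4,q5,q9,q13} by δ(·,1) → {q4,q5} and {q9,q13}.
On input 0, block {q0,q2,q3,q11} splits into {q0,q2} and {q3,q11}.
On input 0, block {q6,q7,q8,q12} splits into {q6,q12} and {q7,q8}.
No further refinement is possible. Final partition (6 blocks): {q4,q5} | {q0,q2} | {q6,q12} | {q9,q13} | {q3,q11} | {q7,q8}.
The equivalence class containing q0 is {q0,q2}, of size 2.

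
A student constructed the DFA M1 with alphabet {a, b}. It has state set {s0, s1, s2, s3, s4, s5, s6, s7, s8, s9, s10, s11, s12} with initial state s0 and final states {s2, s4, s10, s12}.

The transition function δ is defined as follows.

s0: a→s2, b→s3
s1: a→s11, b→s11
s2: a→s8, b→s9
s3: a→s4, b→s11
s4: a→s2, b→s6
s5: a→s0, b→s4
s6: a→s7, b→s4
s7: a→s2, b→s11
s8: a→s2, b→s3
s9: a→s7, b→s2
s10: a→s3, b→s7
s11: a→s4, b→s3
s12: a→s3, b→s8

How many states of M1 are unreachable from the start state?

4

Starting at s0 and following transitions, the reachable set is {s0, s2, s3, s4, s6, s7, s8, s9, s11}. That leaves s1, s5, s10, s12 unreachable — 4 in total.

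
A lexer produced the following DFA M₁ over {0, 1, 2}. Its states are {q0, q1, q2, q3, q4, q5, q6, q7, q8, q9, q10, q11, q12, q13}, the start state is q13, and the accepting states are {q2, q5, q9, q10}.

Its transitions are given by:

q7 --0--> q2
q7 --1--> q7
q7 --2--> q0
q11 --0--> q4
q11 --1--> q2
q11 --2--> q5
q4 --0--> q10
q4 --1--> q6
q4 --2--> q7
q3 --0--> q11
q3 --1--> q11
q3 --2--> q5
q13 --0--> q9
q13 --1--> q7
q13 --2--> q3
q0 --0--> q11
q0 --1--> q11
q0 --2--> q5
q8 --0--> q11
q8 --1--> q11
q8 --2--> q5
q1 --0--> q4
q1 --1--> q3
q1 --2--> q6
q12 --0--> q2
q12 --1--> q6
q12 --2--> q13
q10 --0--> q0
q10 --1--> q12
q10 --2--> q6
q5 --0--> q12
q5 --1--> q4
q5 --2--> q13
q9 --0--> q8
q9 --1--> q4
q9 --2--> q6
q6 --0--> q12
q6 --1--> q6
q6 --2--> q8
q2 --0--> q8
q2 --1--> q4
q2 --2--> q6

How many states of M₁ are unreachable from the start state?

1

Starting at q13 and following transitions, the reachable set is {q0, q2, q3, q4, q5, q6, q7, q8, q9, q10, q11, q12, q13}. That leaves q1 unreachable — 1 in total.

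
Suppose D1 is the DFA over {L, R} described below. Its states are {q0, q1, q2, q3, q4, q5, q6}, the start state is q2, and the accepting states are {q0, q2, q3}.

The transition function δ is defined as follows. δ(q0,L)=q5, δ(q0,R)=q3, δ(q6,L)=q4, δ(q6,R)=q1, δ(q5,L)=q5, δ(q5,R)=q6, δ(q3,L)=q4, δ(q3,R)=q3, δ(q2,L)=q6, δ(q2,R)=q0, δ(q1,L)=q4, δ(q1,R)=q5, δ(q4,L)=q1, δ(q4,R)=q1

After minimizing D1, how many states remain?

P0 = {q0,q2,q3} | {q1,q4,q5,q6}.
Stable partition: {q0,q2,q3} | {q1,q4,q5,q6} — 2 equivalence classes.

2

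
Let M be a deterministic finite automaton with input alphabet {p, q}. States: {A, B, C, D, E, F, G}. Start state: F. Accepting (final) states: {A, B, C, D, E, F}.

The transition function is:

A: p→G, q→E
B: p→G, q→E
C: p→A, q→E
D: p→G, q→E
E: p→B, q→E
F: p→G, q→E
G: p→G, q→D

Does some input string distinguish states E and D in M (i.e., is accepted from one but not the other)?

Yes

First remove the unreachable states {A,C}; 5 states remain.
Initial partition by acceptance: {B,D,E,F} | {G}.
Refine {B,D,E,F} on symbol p: members go to different blocks, giving {B,D,F} and {E}.
No further refinement is possible. Final partition (3 blocks): {B,D,F} | {G} | {E}.
E and D end up in different blocks, so they are distinguishable. For instance, the string 'p' is accepted from only E.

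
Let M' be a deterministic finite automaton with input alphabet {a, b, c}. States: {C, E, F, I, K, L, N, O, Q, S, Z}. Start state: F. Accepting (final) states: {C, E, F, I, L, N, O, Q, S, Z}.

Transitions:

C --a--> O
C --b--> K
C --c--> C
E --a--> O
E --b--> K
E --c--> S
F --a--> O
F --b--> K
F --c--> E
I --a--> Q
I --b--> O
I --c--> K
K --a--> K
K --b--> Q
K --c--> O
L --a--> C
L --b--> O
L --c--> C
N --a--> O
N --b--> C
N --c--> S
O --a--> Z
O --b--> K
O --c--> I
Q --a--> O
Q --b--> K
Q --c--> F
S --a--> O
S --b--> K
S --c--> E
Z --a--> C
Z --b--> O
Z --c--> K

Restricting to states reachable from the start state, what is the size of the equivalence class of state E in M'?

5

States {L,N} cannot be reached from the start state, so discard them.
Initial partition by acceptance: {C,E,F,I,O,Q,S,Z} | {K}.
Split {C,E,F,I,O,Q,S,Z} by δ(·,b) → {C,E,F,O,Q,S} and {I,Z}.
Split {C,E,F,O,Q,S} by δ(·,a) → {C,E,F,Q,S} and {O}.
Stable partition: {C,E,F,Q,S} | {K} | {I,Z} | {O} — 4 equivalence classes.
The equivalence class containing E is {C,E,F,Q,S}, of size 5.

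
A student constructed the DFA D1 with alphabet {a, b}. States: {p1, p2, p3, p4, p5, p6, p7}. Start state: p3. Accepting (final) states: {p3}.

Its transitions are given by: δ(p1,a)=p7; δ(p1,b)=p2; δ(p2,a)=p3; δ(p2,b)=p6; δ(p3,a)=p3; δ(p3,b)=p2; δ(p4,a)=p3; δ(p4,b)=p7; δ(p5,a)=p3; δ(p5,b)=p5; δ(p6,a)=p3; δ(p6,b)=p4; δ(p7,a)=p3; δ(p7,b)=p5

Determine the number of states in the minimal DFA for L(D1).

States {p1} cannot be reached from the start state, so discard them.
Initial partition by acceptance: {p3} | {p2,p4,p5,p6,p7}.
Stable partition: {p3} | {p2,p4,p5,p6,p7} — 2 equivalence classes.

2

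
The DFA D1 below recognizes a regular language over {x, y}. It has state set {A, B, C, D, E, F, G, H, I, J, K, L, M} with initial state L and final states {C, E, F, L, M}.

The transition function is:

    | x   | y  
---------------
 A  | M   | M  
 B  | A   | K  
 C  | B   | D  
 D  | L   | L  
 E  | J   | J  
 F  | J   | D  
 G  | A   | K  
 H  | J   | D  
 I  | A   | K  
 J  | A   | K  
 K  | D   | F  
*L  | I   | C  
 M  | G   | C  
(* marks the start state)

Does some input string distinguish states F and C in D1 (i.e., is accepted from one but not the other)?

First remove the unreachable states {E,H}; 11 states remain.
Start with accepting vs non-accepting: {C,F,L,M} | {A,B,D,G,I,J,K}.
Split {C,F,L,M} by δ(·,y) → {C,F} and {L,M}.
Refine {A,B,D,G,I,J,K} on symbol x: members go to different blocks, giving {B,G,I,J,K} and {A,D}.
On input y, block {B,G,I,J,K} splits into {B,G,I,J} and {K}.
The partition is now stable with 5 blocks: {C,F} | {B,G,I,J} | {L,M} | {A,D} | {K}.
F and C lie in the same block of the stable partition, so they are equivalent — no string distinguishes them.

No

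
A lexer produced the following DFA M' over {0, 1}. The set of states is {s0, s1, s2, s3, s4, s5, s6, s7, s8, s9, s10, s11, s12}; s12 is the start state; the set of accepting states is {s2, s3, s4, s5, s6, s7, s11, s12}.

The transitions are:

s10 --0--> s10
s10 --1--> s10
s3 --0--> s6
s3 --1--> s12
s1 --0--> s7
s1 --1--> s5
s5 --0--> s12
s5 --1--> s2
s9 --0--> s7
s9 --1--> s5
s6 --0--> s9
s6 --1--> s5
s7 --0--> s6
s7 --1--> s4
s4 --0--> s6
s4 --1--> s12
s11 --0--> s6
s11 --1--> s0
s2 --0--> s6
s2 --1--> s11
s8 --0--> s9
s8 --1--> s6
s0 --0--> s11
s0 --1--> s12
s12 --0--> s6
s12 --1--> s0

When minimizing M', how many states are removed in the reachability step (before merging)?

BFS from s12 reaches {s0, s2, s4, s5, s6, s7, s9, s11, s12}; the 4 state(s) s1, s3, s8, s10 are never visited.

4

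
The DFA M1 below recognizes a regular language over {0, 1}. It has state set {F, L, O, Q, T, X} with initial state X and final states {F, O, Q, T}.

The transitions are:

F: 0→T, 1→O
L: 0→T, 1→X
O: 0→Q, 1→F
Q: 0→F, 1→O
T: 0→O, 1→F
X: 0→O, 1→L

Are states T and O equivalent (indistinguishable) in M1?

Yes

Start with accepting vs non-accepting: {F,O,Q,T} | {L,X}.
No further refinement is possible. Final partition (2 blocks): {F,O,Q,T} | {L,X}.
T and O lie in the same block of the stable partition, so they are equivalent — no string distinguishes them.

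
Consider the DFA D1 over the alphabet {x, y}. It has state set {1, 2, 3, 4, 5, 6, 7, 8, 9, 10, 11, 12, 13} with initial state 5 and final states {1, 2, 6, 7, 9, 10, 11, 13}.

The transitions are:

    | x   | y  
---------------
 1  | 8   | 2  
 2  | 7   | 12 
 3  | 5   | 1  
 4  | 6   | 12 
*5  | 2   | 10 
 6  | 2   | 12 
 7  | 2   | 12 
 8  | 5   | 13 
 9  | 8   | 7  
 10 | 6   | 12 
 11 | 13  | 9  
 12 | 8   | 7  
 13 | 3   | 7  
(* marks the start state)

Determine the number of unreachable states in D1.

Starting at 5 and following transitions, the reachable set is {1, 2, 3, 5, 6, 7, 8, 10, 12, 13}. That leaves 4, 9, 11 unreachable — 3 in total.

3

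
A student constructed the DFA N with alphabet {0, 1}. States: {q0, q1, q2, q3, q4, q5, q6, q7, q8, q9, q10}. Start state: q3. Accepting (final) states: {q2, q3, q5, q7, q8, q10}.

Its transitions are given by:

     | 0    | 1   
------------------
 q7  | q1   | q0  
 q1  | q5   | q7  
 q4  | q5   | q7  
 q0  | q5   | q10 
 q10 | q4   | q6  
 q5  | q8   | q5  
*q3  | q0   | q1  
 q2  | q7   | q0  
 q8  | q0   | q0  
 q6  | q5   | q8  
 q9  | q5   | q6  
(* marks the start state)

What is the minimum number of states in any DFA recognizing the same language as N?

3

Reachable states from the start: {q0,q1,q3,q4,q5,q6,q7,q8,q10}. Unreachable: {q2,q9} — drop them.
P0 = {q3,q5,q7,q8,q10} | {q0,q1,q4,q6}.
Split {q3,q5,q7,q8,q10} by δ(·,0) → {q3,q7,q8,q10} and {q5}.
Stable partition: {q3,q7,q8,q10} | {q0,q1,q4,q6} | {q5} — 3 equivalence classes.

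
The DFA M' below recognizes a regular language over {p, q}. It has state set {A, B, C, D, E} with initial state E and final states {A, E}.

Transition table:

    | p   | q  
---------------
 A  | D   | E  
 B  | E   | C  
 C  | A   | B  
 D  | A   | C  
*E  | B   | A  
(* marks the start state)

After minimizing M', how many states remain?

P0 = {A,E} | {B,C,D}.
Stable partition: {A,E} | {B,C,D} — 2 equivalence classes.

2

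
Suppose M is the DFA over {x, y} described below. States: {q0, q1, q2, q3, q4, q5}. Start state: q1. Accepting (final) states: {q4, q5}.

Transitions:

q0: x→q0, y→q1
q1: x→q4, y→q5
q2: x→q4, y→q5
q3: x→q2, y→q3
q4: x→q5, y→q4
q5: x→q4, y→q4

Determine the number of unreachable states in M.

No path from q1 leads to q0, q2, q3; the other 3 states are all reachable.

3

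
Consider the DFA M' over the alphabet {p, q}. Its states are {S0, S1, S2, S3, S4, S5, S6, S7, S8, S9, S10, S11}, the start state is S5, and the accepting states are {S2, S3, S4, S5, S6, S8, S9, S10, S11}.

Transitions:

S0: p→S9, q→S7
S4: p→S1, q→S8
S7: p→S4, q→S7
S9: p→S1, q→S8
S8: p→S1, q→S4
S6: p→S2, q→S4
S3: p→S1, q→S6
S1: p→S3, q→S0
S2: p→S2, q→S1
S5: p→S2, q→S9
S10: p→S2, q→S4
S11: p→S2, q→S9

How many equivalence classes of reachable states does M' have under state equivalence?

Reachable states from the start: {S0,S1,S2,S3,S4,S5,S6,S7,S8,S9}. Unreachable: {S10,S11} — drop them.
Start with accepting vs non-accepting: {S2,S3,S4,S5,S6,S8,S9} | {S0,S1,S7}.
On input p, block {S2,S3,S4,S5,S6,S8,S9} splits into {S3,S4,S8,S9} and {S2,S5,S6}.
Refine {S3,S4,S8,S9} on symbol q: members go to different blocks, giving {S4,S8,S9} and {S3}.
On input p, block {S0,S1,S7} splits into {S0,S7} and {S1}.
On input q, block {S2,S5,S6} splits into {S5,S6} and {S2}.
The partition is now stable with 6 blocks: {S4,S8,S9} | {S0,S7} | {S5,S6} | {S3} | {S1} | {S2}.

6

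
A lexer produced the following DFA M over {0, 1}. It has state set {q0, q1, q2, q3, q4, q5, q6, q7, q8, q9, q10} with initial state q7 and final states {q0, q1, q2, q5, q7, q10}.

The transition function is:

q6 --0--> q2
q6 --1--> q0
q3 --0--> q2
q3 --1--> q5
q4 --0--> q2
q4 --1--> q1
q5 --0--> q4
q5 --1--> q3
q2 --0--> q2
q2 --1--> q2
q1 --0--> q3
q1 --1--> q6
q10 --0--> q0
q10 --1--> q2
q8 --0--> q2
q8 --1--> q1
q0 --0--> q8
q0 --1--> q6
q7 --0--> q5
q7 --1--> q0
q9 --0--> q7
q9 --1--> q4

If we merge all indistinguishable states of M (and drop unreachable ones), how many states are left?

4

States {q9,q10} cannot be reached from the start state, so discard them.
Start with accepting vs non-accepting: {q0,q1,q2,q5,q7} | {q3,q4,q6,q8}.
On input 0, block {q0,q1,q2,q5,q7} splits into {q0,q1,q5} and {q2,q7}.
Split {q2,q7} by δ(·,0) → {q2} and {q7}.
The partition is now stable with 4 blocks: {q0,q1,q5} | {q3,q4,q6,q8} | {q2} | {q7}.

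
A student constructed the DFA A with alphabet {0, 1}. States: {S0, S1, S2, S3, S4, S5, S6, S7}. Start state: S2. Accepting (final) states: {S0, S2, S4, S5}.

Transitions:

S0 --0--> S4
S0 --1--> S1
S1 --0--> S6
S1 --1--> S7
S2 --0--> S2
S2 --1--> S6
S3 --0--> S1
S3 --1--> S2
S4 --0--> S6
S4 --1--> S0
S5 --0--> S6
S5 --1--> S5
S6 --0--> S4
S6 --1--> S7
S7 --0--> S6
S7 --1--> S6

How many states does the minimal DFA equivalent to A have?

6

Reachable states from the start: {S0,S1,S2,S4,S6,S7}. Unreachable: {S3,S5} — drop them.
Initial partition by acceptance: {S0,S2,S4} | {S1,S6,S7}.
Refine {S0,S2,S4} on symbol 0: members go to different blocks, giving {S0,S2} and {S4}.
On input 0, block {S0,S2} splits into {S0} and {S2}.
On input 0, block {S1,S6,S7} splits into {S1,S7} and {S6}.
Split {S1,S7} by δ(·,1) → {S1} and {S7}.
Stable partition: {S0} | {S1} | {S4} | {S2} | {S6} | {S7} — 6 equivalence classes.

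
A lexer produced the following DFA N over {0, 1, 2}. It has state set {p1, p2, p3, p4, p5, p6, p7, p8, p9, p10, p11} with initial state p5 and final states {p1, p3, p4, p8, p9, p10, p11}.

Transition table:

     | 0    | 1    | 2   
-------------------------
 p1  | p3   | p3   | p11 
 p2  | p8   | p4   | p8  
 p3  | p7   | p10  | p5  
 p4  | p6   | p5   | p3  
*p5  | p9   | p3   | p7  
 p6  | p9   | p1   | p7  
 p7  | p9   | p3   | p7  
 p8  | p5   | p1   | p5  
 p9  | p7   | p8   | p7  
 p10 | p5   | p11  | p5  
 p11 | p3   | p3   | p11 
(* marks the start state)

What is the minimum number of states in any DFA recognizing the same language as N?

4

First remove the unreachable states {p2,p4,p6}; 8 states remain.
Start with accepting vs non-accepting: {p1,p3,p8,p9,p10,p11} | {p5,p7}.
Split {p1,p3,p8,p9,p10,p11} by δ(·,0) → {p3,p8,p9,p10} and {p1,p11}.
Refine {p3,p8,p9,p10} on symbol 1: members go to different blocks, giving {p3,p9} and {p8,p10}.
The partition is now stable with 4 blocks: {p3,p9} | {p5,p7} | {p1,p11} | {p8,p10}.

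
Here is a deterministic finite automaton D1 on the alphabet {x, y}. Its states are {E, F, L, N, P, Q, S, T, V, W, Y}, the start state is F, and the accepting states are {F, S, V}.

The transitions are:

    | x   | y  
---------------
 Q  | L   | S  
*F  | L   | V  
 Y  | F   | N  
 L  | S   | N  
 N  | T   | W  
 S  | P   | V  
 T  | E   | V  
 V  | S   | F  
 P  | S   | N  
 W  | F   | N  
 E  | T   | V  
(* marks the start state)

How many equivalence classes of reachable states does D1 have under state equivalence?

Reachable states from the start: {E,F,L,N,P,S,T,V,W}. Unreachable: {Q,Y} — drop them.
Initial partition by acceptance: {F,S,V} | {E,L,N,P,T,W}.
Split {F,S,V} by δ(·,x) → {F,S} and {V}.
On input x, block {E,L,N,P,T,W} splits into {L,P,W} and {E,N,T}.
Split {E,N,T} by δ(·,y) → {E,T} and {N}.
Stable partition: {F,S} | {L,P,W} | {V} | {E,T} | {N} — 5 equivalence classes.

5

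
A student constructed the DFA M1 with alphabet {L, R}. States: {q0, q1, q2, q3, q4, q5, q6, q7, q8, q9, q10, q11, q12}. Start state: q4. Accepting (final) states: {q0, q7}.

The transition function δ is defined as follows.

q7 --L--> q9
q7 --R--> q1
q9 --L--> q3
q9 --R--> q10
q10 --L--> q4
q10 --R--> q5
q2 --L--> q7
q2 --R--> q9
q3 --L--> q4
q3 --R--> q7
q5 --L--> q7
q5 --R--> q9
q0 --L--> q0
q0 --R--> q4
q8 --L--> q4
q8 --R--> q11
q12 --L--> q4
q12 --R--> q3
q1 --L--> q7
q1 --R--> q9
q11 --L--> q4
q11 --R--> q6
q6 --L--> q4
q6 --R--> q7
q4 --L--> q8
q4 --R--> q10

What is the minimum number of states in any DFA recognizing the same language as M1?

8

States {q0,q2,q12} cannot be reached from the start state, so discard them.
Initial partition by acceptance: {q7} | {q1,q3,q4,q5,q6,q8,q9,q10,q11}.
On input L, block {q1,q3,q4,q5,q6,q8,q9,q10,q11} splits into {q3,q4,q6,q8,q9,q10,q11} and {q1,q5}.
Refine {q3,q4,q6,q8,q9,q10,q11} on symbol R: members go to different blocks, giving {q4,q8,q9,q11} and {q3,q6} and {q10}.
Split {q4,q8,q9,q11} by δ(·,L) → {q4,q8,q11} and {q9}.
On input R, block {q4,q8,q11} splits into {q4} and {q8} and {q11}.
No further refinement is possible. Final partition (8 blocks): {q7} | {q4} | {q1,q5} | {q3,q6} | {q10} | {q9} | {q8} | {q11}.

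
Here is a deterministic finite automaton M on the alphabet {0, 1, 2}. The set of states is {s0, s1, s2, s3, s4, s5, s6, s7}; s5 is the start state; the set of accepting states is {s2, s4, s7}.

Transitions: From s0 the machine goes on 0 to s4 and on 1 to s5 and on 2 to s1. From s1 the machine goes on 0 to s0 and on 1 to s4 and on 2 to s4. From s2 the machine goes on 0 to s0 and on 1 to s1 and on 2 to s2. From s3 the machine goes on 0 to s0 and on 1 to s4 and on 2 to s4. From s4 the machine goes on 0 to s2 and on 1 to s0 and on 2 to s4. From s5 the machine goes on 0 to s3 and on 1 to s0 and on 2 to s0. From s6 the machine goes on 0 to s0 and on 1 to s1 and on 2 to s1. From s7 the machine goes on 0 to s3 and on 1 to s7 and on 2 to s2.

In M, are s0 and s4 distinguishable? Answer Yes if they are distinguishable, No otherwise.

States {s6,s7} cannot be reached from the start state, so discard them.
P0 = {s2,s4} | {s0,s1,s3,s5}.
Refine {s2,s4} on symbol 0: members go to different blocks, giving {s2} and {s4}.
Split {s0,s1,s3,s5} by δ(·,0) → {s1,s3,s5} and {s0}.
On input 0, block {s1,s3,s5} splits into {s1,s3} and {s5}.
The partition is now stable with 5 blocks: {s2} | {s1,s3} | {s4} | {s0} | {s5}.
s0 and s4 end up in different blocks, so they are distinguishable. For instance, the string 'ε' is accepted from only s4.

Yes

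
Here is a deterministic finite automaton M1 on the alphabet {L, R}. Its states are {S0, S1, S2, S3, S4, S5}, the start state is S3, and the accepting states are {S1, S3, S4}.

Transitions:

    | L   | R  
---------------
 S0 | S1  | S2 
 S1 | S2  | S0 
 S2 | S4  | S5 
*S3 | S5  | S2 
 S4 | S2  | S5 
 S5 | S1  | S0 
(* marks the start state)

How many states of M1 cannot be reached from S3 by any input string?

0

Exploring from S3, all states are eventually visited, so none are unreachable.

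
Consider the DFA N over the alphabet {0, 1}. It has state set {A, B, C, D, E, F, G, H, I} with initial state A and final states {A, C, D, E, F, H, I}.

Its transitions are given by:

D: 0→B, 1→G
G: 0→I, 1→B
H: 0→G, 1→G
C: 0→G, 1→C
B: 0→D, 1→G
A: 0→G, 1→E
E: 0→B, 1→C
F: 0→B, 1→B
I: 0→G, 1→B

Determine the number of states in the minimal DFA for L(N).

3

States {F,H} cannot be reached from the start state, so discard them.
Start with accepting vs non-accepting: {A,C,D,E,I} | {B,G}.
Split {A,C,D,E,I} by δ(·,1) → {A,C,E} and {D,I}.
Stable partition: {A,C,E} | {B,G} | {D,I} — 3 equivalence classes.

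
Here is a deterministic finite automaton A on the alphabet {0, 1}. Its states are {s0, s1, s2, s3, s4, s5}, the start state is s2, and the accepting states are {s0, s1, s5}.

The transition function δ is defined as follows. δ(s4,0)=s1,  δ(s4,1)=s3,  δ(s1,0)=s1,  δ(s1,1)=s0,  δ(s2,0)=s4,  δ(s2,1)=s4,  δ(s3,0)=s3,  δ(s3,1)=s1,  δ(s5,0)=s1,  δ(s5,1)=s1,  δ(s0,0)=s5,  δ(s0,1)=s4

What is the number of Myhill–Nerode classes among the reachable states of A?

6

Start with accepting vs non-accepting: {s0,s1,s5} | {s2,s3,s4}.
On input 1, block {s0,s1,s5} splits into {s1,s5} and {s0}.
Split {s1,s5} by δ(·,1) → {s1} and {s5}.
On input 0, block {s2,s3,s4} splits into {s2,s3} and {s4}.
On input 0, block {s2,s3} splits into {s2} and {s3}.
The partition is now stable with 6 blocks: {s1} | {s2} | {s0} | {s5} | {s4} | {s3}.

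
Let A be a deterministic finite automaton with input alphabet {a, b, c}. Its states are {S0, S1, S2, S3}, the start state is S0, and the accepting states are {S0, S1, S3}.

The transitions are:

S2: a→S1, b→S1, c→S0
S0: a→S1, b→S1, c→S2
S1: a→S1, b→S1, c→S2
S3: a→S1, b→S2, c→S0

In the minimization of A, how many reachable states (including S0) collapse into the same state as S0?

2

Reachable states from the start: {S0,S1,S2}. Unreachable: {S3} — drop them.
Start with accepting vs non-accepting: {S0,S1} | {S2}.
Stable partition: {S0,S1} | {S2} — 2 equivalence classes.
State S0 belongs to the block {S0,S1}, which has 2 states.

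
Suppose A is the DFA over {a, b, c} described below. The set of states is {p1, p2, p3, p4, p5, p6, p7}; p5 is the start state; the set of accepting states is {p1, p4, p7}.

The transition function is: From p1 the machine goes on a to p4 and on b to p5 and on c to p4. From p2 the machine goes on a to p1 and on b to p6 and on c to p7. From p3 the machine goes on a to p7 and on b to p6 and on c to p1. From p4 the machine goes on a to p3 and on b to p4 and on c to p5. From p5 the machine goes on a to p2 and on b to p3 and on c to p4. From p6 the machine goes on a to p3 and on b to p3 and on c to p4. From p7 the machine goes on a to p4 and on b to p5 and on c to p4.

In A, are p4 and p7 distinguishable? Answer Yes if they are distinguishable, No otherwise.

Initial partition by acceptance: {p1,p4,p7} | {p2,p3,p5,p6}.
On input a, block {p1,p4,p7} splits into {p1,p7} and {p4}.
On input a, block {p2,p3,p5,p6} splits into {p2,p3} and {p5,p6}.
Stable partition: {p1,p7} | {p2,p3} | {p4} | {p5,p6} — 4 equivalence classes.
p4 and p7 end up in different blocks, so they are distinguishable. For instance, the string 'a' is accepted from only p7.

Yes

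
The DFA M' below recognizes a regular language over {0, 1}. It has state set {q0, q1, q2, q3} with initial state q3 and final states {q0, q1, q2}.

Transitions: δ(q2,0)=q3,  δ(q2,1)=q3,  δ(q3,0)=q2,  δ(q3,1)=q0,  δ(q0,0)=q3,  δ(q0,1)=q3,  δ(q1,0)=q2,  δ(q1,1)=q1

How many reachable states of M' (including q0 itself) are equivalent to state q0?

2

First remove the unreachable states {q1}; 3 states remain.
Start with accepting vs non-accepting: {q0,q2} | {q3}.
The partition is now stable with 2 blocks: {q0,q2} | {q3}.
The equivalence class containing q0 is {q0,q2}, of size 2.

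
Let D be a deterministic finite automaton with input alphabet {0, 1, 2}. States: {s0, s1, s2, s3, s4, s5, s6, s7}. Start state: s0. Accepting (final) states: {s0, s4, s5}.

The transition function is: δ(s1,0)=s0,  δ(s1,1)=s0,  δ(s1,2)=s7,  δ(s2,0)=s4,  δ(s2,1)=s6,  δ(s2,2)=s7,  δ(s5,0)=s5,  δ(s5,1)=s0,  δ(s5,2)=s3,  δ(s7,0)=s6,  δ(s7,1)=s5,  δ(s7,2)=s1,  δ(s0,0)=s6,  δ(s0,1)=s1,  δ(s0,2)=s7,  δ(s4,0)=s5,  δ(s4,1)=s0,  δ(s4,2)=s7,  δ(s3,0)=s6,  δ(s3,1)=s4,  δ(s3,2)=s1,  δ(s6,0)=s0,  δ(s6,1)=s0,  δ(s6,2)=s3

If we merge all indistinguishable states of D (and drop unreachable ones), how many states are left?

Reachable states from the start: {s0,s1,s3,s4,s5,s6,s7}. Unreachable: {s2} — drop them.
Initial partition by acceptance: {s0,s4,s5} | {s1,s3,s6,s7}.
On input 0, block {s0,s4,s5} splits into {s4,s5} and {s0}.
On input 0, block {s1,s3,s6,s7} splits into {s1,s6} and {s3,s7}.
No further refinement is possible. Final partition (4 blocks): {s4,s5} | {s1,s6} | {s0} | {s3,s7}.

4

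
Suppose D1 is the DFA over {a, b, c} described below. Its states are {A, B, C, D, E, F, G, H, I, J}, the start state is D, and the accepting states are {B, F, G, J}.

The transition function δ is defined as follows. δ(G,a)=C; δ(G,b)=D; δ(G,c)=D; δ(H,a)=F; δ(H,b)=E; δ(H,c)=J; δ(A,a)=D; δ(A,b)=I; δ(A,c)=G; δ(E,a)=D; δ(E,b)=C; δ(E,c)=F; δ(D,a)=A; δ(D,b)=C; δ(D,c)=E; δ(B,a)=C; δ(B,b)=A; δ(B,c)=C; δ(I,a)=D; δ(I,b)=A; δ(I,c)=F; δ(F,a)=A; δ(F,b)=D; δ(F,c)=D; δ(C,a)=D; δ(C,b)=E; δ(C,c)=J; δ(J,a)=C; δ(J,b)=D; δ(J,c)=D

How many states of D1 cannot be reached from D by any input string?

2

Starting at D and following transitions, the reachable set is {A, C, D, E, F, G, I, J}. That leaves B, H unreachable — 2 in total.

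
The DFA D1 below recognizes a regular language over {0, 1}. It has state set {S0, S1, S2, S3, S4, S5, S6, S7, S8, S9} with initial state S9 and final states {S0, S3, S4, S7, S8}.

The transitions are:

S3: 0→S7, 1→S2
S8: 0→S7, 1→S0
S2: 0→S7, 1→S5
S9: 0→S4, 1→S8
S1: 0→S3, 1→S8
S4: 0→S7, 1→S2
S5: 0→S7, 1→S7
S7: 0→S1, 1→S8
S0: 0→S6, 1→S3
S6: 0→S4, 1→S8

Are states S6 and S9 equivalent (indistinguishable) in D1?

Yes

All states are reachable from the start state.
P0 = {S0,S3,S4,S7,S8} | {S1,S2,S5,S6,S9}.
Refine {S0,S3,S4,S7,S8} on symbol 0: members go to different blocks, giving {S3,S4,S8} and {S0,S7}.
Refine {S3,S4,S8} on symbol 1: members go to different blocks, giving {S3,S4} and {S8}.
Refine {S1,S2,S5,S6,S9} on symbol 0: members go to different blocks, giving {S1,S6,S9} and {S2,S5}.
On input 1, block {S0,S7} splits into {S0} and {S7}.
Split {S2,S5} by δ(·,1) → {S2} and {S5}.
No further refinement is possible. Final partition (7 blocks): {S3,S4} | {S1,S6,S9} | {S0} | {S8} | {S2} | {S7} | {S5}.
S6 and S9 lie in the same block of the stable partition, so they are equivalent — no string distinguishes them.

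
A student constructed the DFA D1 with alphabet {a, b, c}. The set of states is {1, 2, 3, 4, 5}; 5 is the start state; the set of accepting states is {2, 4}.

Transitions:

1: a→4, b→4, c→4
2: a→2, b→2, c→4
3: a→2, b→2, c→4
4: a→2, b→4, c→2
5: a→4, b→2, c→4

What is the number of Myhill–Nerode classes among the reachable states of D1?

2

States {1,3} cannot be reached from the start state, so discard them.
P0 = {2,4} | {5}.
No further refinement is possible. Final partition (2 blocks): {2,4} | {5}.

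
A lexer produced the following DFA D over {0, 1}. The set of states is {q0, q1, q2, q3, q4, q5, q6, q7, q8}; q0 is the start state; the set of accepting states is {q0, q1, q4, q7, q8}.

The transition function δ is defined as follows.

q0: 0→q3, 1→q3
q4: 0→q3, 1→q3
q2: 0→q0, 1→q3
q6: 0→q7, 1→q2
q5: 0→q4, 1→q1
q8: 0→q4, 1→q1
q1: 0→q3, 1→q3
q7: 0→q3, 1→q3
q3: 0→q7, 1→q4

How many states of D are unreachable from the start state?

5

Starting at q0 and following transitions, the reachable set is {q0, q3, q4, q7}. That leaves q1, q2, q5, q6, q8 unreachable — 5 in total.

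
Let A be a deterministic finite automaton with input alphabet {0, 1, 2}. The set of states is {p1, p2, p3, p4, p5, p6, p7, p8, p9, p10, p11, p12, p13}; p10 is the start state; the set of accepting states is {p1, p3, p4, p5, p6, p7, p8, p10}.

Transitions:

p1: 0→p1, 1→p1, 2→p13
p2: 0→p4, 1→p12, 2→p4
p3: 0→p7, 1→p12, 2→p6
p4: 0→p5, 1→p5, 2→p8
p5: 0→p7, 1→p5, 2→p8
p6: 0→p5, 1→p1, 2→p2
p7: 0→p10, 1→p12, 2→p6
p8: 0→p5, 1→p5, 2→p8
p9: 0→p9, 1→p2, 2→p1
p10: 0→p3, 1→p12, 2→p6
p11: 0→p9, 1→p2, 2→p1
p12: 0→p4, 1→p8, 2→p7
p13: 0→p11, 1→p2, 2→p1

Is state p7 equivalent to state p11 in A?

Initial partition by acceptance: {p1,p3,p4,p5,p6,p7,p8,p10} | {p2,p9,p11,p12,p13}.
On input 1, block {p1,p3,p4,p5,p6,p7,p8,p10} splits into {p1,p4,p5,p6,p8} and {p3,p7,p10}.
Refine {p1,p4,p5,p6,p8} on symbol 0: members go to different blocks, giving {p1,p4,p6,p8} and {p5}.
Split {p1,p4,p6,p8} by δ(·,0) → {p4,p6,p8} and {p1}.
Split {p4,p6,p8} by δ(·,1) → {p4,p8} and {p6}.
On input 0, block {p2,p9,p11,p12,p13} splits into {p9,p11,p13} and {p2,p12}.
Split {p2,p12} by δ(·,1) → {p2} and {p12}.
No further refinement is possible. Final partition (8 blocks): {p4,p8} | {p9,p11,p13} | {p3,p7,p10} | {p5} | {p1} | {p6} | {p2} | {p12}.
p7 and p11 end up in different blocks, so they are distinguishable. For instance, the string 'ε' is accepted from only p7.

No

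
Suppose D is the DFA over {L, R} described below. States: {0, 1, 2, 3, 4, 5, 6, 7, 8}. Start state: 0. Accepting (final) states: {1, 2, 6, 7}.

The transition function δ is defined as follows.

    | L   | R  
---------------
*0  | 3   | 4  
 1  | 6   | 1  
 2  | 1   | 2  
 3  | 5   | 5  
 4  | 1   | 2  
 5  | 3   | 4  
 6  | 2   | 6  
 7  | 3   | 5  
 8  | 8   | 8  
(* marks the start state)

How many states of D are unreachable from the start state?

No path from 0 leads to 7, 8; the other 7 states are all reachable.

2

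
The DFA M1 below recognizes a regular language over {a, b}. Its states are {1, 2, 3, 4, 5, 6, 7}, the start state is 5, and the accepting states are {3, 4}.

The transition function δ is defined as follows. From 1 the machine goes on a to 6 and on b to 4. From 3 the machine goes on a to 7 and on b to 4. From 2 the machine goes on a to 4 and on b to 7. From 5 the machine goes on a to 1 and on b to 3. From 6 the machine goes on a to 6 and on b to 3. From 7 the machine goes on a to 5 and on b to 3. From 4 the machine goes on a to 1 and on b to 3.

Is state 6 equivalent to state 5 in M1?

Yes

Reachable states from the start: {1,3,4,5,6,7}. Unreachable: {2} — drop them.
Start with accepting vs non-accepting: {3,4} | {1,5,6,7}.
No further refinement is possible. Final partition (2 blocks): {3,4} | {1,5,6,7}.
6 and 5 lie in the same block of the stable partition, so they are equivalent — no string distinguishes them.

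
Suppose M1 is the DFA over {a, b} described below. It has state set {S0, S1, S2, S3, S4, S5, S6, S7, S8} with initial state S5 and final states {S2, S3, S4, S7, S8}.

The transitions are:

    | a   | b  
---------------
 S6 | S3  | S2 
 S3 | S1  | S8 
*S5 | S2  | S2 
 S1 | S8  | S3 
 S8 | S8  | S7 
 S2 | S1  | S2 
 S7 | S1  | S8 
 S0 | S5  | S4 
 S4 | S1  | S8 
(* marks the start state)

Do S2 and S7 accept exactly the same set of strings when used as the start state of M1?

Reachable states from the start: {S1,S2,S3,S5,S7,S8}. Unreachable: {S0,S4,S6} — drop them.
Start with accepting vs non-accepting: {S2,S3,S7,S8} | {S1,S5}.
Refine {S2,S3,S7,S8} on symbol a: members go to different blocks, giving {S2,S3,S7} and {S8}.
Split {S2,S3,S7} by δ(·,b) → {S3,S7} and {S2}.
On input a, block {S1,S5} splits into {S1} and {S5}.
No further refinement is possible. Final partition (5 blocks): {S3,S7} | {S1} | {S8} | {S2} | {S5}.
S2 and S7 end up in different blocks, so they are distinguishable. For instance, the string 'ba' is accepted from only S7.

No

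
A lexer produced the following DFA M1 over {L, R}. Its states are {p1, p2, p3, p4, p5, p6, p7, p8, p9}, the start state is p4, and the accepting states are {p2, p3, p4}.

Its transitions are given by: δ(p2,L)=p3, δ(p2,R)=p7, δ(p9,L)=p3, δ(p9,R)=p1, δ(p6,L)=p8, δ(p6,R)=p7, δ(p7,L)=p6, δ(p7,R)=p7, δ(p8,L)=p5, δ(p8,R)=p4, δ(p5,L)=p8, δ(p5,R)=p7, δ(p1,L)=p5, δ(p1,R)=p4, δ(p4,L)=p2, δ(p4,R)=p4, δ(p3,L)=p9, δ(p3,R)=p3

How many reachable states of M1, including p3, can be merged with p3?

Every state is reachable, so we keep all 9.
P0 = {p2,p3,p4} | {p1,p5,p6,p7,p8,p9}.
Refine {p2,p3,p4} on symbol L: members go to different blocks, giving {p2,p4} and {p3}.
Refine {p2,p4} on symbol L: members go to different blocks, giving {p2} and {p4}.
Refine {p1,p5,p6,p7,p8,p9} on symbol L: members go to different blocks, giving {p1,p5,p6,p7,p8} and {p9}.
On input R, block {p1,p5,p6,p7,p8} splits into {p5,p6,p7} and {p1,p8}.
On input L, block {p5,p6,p7} splits into {p5,p6} and {p7}.
The partition is now stable with 7 blocks: {p2} | {p5,p6} | {p3} | {p4} | {p9} | {p1,p8} | {p7}.
State p3 belongs to the block {p3}, which has 1 states.

1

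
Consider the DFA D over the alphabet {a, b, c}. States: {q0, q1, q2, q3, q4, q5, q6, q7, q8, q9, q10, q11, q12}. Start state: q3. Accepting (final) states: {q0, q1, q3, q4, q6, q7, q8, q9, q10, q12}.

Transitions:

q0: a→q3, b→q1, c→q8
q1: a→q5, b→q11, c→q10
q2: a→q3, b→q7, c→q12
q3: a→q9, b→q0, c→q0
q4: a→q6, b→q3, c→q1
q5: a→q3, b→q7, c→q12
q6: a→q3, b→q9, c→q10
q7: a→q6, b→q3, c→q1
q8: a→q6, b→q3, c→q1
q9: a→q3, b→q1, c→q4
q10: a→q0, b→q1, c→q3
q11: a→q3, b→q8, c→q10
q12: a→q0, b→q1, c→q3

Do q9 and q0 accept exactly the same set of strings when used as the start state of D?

Yes

First remove the unreachable states {q2}; 12 states remain.
Start with accepting vs non-accepting: {q0,q1,q3,q4,q6,q7,q8,q9,q10,q12} | {q5,q11}.
Split {q0,q1,q3,q4,q6,q7,q8,q9,q10,q12} by δ(·,a) → {q0,q3,q4,q6,q7,q8,q9,q10,q12} and {q1}.
On input b, block {q0,q3,q4,q6,q7,q8,q9,q10,q12} splits into {q3,q4,q6,q7,q8} and {q0,q9,q10,q12}.
Refine {q3,q4,q6,q7,q8} on symbol a: members go to different blocks, giving {q4,q6,q7,q8} and {q3}.
On input a, block {q4,q6,q7,q8} splits into {q4,q7,q8} and {q6}.
Split {q0,q9,q10,q12} by δ(·,a) → {q0,q9} and {q10,q12}.
Stable partition: {q4,q7,q8} | {q5,q11} | {q1} | {q0,q9} | {q3} | {q6} | {q10,q12} — 7 equivalence classes.
q9 and q0 lie in the same block of the stable partition, so they are equivalent — no string distinguishes them.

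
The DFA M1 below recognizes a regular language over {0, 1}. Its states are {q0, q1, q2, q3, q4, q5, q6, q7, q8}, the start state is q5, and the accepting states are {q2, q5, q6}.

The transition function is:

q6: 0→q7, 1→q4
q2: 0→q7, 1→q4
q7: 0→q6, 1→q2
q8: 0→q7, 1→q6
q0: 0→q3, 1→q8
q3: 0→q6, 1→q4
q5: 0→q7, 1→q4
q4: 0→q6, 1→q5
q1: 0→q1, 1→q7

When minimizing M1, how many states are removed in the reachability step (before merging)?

BFS from q5 reaches {q2, q4, q5, q6, q7}; the 4 state(s) q0, q1, q3, q8 are never visited.

4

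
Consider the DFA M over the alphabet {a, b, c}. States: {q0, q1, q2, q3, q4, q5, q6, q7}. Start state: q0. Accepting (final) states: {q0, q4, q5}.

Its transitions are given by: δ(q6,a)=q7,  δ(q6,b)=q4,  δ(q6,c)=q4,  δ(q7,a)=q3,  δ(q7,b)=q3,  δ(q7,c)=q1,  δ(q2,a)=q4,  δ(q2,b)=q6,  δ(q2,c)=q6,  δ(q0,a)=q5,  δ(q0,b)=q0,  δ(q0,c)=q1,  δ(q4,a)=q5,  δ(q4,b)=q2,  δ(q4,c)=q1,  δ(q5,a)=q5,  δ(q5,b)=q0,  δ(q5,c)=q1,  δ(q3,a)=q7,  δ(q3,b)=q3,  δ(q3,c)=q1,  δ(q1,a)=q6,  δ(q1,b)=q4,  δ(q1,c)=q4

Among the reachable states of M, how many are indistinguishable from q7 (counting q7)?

2

Every state is reachable, so we keep all 8.
Initial partition by acceptance: {q0,q4,q5} | {q1,q2,q3,q6,q7}.
Refine {q0,q4,q5} on symbol b: members go to different blocks, giving {q0,q5} and {q4}.
On input a, block {q1,q2,q3,q6,q7} splits into {q1,q3,q6,q7} and {q2}.
On input b, block {q1,q3,q6,q7} splits into {q1,q6} and {q3,q7}.
Refine {q1,q6} on symbol a: members go to different blocks, giving {q1} and {q6}.
No further refinement is possible. Final partition (6 blocks): {q0,q5} | {q1} | {q4} | {q2} | {q3,q7} | {q6}.
The equivalence class containing q7 is {q3,q7}, of size 2.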